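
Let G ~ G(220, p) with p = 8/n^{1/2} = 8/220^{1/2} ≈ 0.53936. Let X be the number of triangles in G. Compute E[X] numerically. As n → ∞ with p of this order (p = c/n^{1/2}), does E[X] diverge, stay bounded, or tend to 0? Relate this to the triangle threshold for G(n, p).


Number of potential triangles: C(220, 3) = 1750540.
Each occurs with probability p³ ≈ (0.53936)³ ≈ 1.56904695e-01.
By linearity: E[X] = C(220, 3)·p³ ≈ 1750540 · 1.56904695e-01 ≈ 274667.945248.
Since α = 1/2 < 1, p = c/n^{1/2} ≫ 1/n is above the triangle threshold p ~ 1/n. Asymptotically E[X] ~ (c³/6)·n^{3(1−α)} = (8³/6)·n^{1.5} → ∞; triangles are abundant w.h.p.

E[X] ≈ 274667.945248; in regime p = Θ(1/n^{1/2}) E[X] diverges (above the triangle threshold p ~ 1/n).


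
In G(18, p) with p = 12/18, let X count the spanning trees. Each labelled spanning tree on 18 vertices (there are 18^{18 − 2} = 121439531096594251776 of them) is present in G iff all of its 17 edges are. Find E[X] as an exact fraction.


K_18 has 18^{18 − 2} = 121439531096594251776 labelled spanning trees.
For each such spanning tree H, let X_H = 1 if all 17 edges of H are present in G. Then P[X_H = 1] = p^{17} = (2/3)^{17} = 131072/129140163.
By linearity of expectation: E[X] = Σ_H E[X_H] = 121439531096594251776 · p^{17} = 121439531096594251776 · 131072/129140163 = 123256172596690944.
Numerically: E[X] ≈ 1.23e+17.

E[X] = 121439531096594251776 · (2/3)^{17} = 123256172596690944 ≈ 1.23e+17.


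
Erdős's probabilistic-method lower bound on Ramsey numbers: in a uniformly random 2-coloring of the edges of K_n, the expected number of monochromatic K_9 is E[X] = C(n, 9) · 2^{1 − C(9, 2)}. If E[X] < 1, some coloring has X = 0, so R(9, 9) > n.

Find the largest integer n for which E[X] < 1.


We need C(n, 9) · 2^{1 − 36} < 1, i.e. C(n, 9) < 2^{36 − 1} = 34359738368.
Check values of n near the boundary:
  n = 64: C(64, 9) = 27540584512; 27540584512 < 34359738368? YES
  n = 65: C(65, 9) = 31966749880; 31966749880 < 34359738368? YES
  n = 66: C(66, 9) = 37014131440; 37014131440 < 34359738368? NO
  n = 67: C(67, 9) = 42757703560; 42757703560 < 34359738368? NO
  n = 68: C(68, 9) = 49280065120; 49280065120 < 34359738368? NO
The largest n with C(n, 9) < 34359738368 is n = 65 (where E[X] = 3995843735/4294967296 ≈ 0.930355). Hence R(9, 9) > 65, i.e. R(9, 9) ≥ 66.

Largest n = 65; hence R(9, 9) > 65.


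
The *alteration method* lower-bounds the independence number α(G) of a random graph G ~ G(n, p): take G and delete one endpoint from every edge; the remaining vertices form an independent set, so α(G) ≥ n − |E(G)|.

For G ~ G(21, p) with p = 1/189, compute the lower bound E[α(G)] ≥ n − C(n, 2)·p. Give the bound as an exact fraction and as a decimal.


E[|E(G)|] = C(21, 2)·p = 210 · (1/189) = 10/9.
E[α(G)] ≥ n − E[|E(G)|] = 21 − 10/9 = 179/9.
Numerically: ≈ 19.889.
(This is only a lower bound; the true E[α(G)] may be larger.)

E[α(G)] ≥ 179/9 ≈ 19.889.


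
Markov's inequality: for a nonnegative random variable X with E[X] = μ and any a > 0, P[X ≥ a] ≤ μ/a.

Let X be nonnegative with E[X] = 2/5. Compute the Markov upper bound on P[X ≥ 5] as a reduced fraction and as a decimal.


μ = E[X] = 2/5, a = 5.
Markov: P[X ≥ 5] ≤ μ/a = (2/5)/5 = 2/25.
Numerically: ≈ 0.080000.
(Since a = 5 > μ = 0.400000, the bound 2/25 is < 1 and informative.)

P[X ≥ 5] ≤ 2/25 ≈ 0.080000.


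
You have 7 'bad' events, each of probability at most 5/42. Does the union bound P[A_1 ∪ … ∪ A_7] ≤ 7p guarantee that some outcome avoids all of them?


Union bound: P[∪_{i=1}^{7} A_i] ≤ Σ_i P[A_i] ≤ 7·p = 7·(5/42) = 5/6.
Numerically: 5/6 ≈ 0.8333.
Is 5/6 < 1? YES.
Since P[∪ A_i] ≤ 5/6 < 1, the complement has P[∩ A_i^c] ≥ 1 − 5/6 = 1/6 > 0, so some outcome avoids every A_i.

7·p = 5/6 ≈ 0.8333; existence CERTIFIED by the union bound.


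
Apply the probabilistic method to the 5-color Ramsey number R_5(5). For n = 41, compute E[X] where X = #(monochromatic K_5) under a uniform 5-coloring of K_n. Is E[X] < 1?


E[X] = C(41, 5) · 5^{1 − 10} = 749398 · 5^{−9} = 749398/1953125.
As a reduced fraction: E[X] = 749398/1953125 ≈ 0.3837.
Is E[X] < 1? YES.
Since E[X] < 1, there exists a 5-coloring of K_{41} with no monochromatic K_5; hence R_5(5) > 41.

E[X] = 749398/1953125 ≈ 0.3837; E[X] < 1, so R_5(5) > 41.


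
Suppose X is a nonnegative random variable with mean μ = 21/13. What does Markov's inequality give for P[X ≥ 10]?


μ = E[X] = 21/13, a = 10.
Markov: P[X ≥ 10] ≤ μ/a = (21/13)/10 = 21/130.
Numerically: ≈ 0.162.
(Since a = 10 > μ = 1.615, the bound 21/130 is < 1 and informative.)

P[X ≥ 10] ≤ 21/130 ≈ 0.162.


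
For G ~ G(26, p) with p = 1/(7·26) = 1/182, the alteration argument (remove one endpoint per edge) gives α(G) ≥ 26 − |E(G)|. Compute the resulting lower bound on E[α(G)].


E[|E(G)|] = C(26, 2)·p = 325 · (1/182) = 25/14.
E[α(G)] ≥ n − E[|E(G)|] = 26 − 25/14 = 339/14.
Numerically: ≈ 24.214.
(This is only a lower bound; the true E[α(G)] may be larger.)

E[α(G)] ≥ 339/14 ≈ 24.214.


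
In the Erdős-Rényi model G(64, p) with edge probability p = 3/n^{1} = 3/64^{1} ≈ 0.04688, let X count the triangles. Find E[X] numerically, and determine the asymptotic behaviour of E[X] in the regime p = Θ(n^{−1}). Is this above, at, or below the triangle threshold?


Number of potential triangles: C(64, 3) = 41664.
Each occurs with probability p³ ≈ (0.04688)³ ≈ 1.029968e-04.
By linearity: E[X] = C(64, 3)·p³ ≈ 41664 · 1.029968e-04 ≈ 4.2913.
Here α = 1, so p = 3/n is exactly at the triangle threshold p ~ 1/n. Asymptotically E[X] → c³/6 = 3³/6 = 9/2 ≈ 4.5000, a bounded constant. In this regime the triangle count is asymptotically Poisson(c³/6).

E[X] ≈ 4.2913; in regime p = Θ(1/n^{1}) E[X] stays bounded (at the triangle threshold p ~ 1/n).


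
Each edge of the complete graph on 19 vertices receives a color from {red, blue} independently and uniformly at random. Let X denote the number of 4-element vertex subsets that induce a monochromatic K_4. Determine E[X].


Let X = Σ_S X_S over the C(19, 4) = 3876 subsets S of size 4, where X_S = 1 if the K_4 on S is monochromatic.
For a fixed S, the K_4 on S has C(4, 2) = 6 edges. P[all 6 edges red] = (1/2)^6, and likewise for blue, so P[monochromatic] = 2·(1/2)^6 = 2^{1 − 6} = 1/32.
By linearity: E[X] = C(19, 4) · 2^{1 − 6} = 3876 · 1/32 = 969/8.
Numerically: E[X] ≈ 121.125.

E[X] = C(19,4)·2^(1−C(4,2)) = 969/8 ≈ 121.125.


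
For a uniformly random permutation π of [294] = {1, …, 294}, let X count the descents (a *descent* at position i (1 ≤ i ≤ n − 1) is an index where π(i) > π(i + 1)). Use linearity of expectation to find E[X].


Write X = Σ X_I over i = 1, …, 293, with X_I the indicator of one descent.
There are 293 indicators.
For each fixed i, the pair (π(i), π(i+1)) is a uniformly random ordered pair of distinct values from {1, …, 294}; by symmetry P[π(i) > π(i+1)] = 1/2.
By linearity: E[X] = 293 · (1/2) = (294 − 1) · (1/2) = 293/2 ≈ 146.5000.

E[X] = 293/2 = 146.5000.


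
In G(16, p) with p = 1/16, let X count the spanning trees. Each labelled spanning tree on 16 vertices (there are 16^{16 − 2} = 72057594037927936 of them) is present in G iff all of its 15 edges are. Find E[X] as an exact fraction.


K_16 has 16^{16 − 2} = 72057594037927936 labelled spanning trees.
For each such spanning tree H, let X_H = 1 if all 15 edges of H are present in G. Then P[X_H = 1] = p^{15} = (1/16)^{15} = 1/1152921504606846976.
By linearity of expectation: E[X] = Σ_H E[X_H] = 72057594037927936 · p^{15} = 72057594037927936 · 1/1152921504606846976 = 1/16.
Numerically: E[X] ≈ 0.0625.

E[X] = 72057594037927936 · (1/16)^{15} = 1/16 ≈ 0.0625.


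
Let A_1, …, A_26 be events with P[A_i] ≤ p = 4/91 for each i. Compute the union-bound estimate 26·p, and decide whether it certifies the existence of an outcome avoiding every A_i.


Union bound: P[∪_{i=1}^{26} A_i] ≤ Σ_i P[A_i] ≤ 26·p = 26·(4/91) = 8/7.
Numerically: 8/7 ≈ 1.142857.
Is 8/7 < 1? NO.
Since the bound 8/7 is ≥ 1, the union bound is uninformative here; it does NOT by itself certify existence.

26·p = 8/7 ≈ 1.142857; existence NOT certified by the union bound.


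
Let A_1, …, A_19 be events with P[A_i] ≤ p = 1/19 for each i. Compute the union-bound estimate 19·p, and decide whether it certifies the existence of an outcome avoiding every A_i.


Union bound: P[∪_{i=1}^{19} A_i] ≤ Σ_i P[A_i] ≤ 19·p = 19·(1/19) = 1.
Numerically: 1 ≈ 1.0000000.
Is 1 < 1? NO.
Since the bound 1 is ≥ 1, the union bound is uninformative here; it does NOT by itself certify existence.

19·p = 1 ≈ 1.0000000; existence NOT certified by the union bound.


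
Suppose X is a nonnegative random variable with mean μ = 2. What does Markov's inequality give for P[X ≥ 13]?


μ = E[X] = 2, a = 13.
Markov: P[X ≥ 13] ≤ μ/a = (2)/13 = 2/13.
Numerically: ≈ 0.1538.
(Since a = 13 > μ = 2.0000, the bound 2/13 is < 1 and informative.)

P[X ≥ 13] ≤ 2/13 ≈ 0.1538.


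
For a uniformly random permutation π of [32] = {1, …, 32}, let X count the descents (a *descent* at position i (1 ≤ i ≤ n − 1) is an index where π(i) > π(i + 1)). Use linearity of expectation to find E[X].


Write X = Σ X_I over i = 1, …, 31, with X_I the indicator of one descent.
There are 31 indicators.
For each fixed i, the pair (π(i), π(i+1)) is a uniformly random ordered pair of distinct values from {1, …, 32}; by symmetry P[π(i) > π(i+1)] = 1/2.
By linearity: E[X] = 31 · (1/2) = (32 − 1) · (1/2) = 31/2 ≈ 15.500.

E[X] = 31/2 = 15.500.


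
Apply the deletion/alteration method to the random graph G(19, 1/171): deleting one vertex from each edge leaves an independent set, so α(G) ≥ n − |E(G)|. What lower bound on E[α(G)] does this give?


E[|E(G)|] = C(19, 2)·p = 171 · (1/171) = 1.
E[α(G)] ≥ n − E[|E(G)|] = 19 − 1 = 18.
Numerically: ≈ 18.000000.
(This is only a lower bound; the true E[α(G)] may be larger.)

E[α(G)] ≥ 18 ≈ 18.000000.


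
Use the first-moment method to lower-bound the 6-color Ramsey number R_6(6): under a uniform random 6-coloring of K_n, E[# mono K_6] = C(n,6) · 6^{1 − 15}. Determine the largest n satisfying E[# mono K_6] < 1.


We need C(n, 6) · 6^{1 − 15} < 1, i.e. C(n, 6) < 6^{15 − 1} = 78364164096.
Check values of n near the boundary:
  n = 194: C(194, 6) = 68482017072; 68482017072 < 78364164096? YES
  n = 195: C(195, 6) = 70656049360; 70656049360 < 78364164096? YES
  n = 196: C(196, 6) = 72887293024; 72887293024 < 78364164096? YES
  n = 197: C(197, 6) = 75176946208; 75176946208 < 78364164096? YES
  n = 198: C(198, 6) = 77526225777; 77526225777 < 78364164096? YES
  n = 199: C(199, 6) = 79936367511; 79936367511 < 78364164096? NO
  n = 200: C(200, 6) = 82408626300; 82408626300 < 78364164096? NO
  n = 201: C(201, 6) = 84944276340; 84944276340 < 78364164096? NO
The largest n with C(n, 6) < 78364164096 is n = 198 (where E[X] = 25842075259/26121388032 ≈ 0.9893071). Hence R_6(6) > 198, i.e. R_6(6) ≥ 199.

Largest n = 198; hence R_6(6) > 198.


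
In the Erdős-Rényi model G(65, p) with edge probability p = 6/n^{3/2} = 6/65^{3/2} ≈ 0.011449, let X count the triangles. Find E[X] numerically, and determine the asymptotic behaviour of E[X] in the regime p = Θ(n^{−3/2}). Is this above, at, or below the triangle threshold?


Number of potential triangles: C(65, 3) = 43680.
Each occurs with probability p³ ≈ (0.011449)³ ≈ 1.5008720e-06.
By linearity: E[X] = C(65, 3)·p³ ≈ 43680 · 1.5008720e-06 ≈ 0.06556.
Since α = 3/2 > 1, p = c/n^{3/2} = o(1/n) is below the triangle threshold p ~ 1/n. Asymptotically E[X] ~ (c³/6)·n^{3(1−α)} = (6³/6)·n^{-1.5} → 0, so by Markov's inequality G has no triangles w.h.p.

E[X] ≈ 0.06556; in regime p = Θ(1/n^{3/2}) E[X] tends to 0 (below the triangle threshold p ~ 1/n).


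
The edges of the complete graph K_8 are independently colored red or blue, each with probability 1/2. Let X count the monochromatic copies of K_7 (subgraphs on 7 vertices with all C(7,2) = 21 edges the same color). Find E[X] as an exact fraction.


Let X = Σ_S X_S over the C(8, 7) = 8 subsets S of size 7, where X_S = 1 if the K_7 on S is monochromatic.
For a fixed S, the K_7 on S has C(7, 2) = 21 edges. P[all 21 edges red] = (1/2)^21, and likewise for blue, so P[monochromatic] = 2·(1/2)^21 = 2^{1 − 21} = 1/1048576.
By linearity: E[X] = C(8, 7) · 2^{1 − 21} = 8 · 1/1048576 = 1/131072.
Numerically: E[X] ≈ 0.0000.

E[X] = C(8,7)·2^(1−C(7,2)) = 1/131072 ≈ 0.0000.


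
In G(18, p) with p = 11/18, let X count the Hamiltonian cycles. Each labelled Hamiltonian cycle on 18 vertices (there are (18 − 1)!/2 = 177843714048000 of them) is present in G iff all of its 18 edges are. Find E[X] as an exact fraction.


K_18 has (18 − 1)!/2 = 177843714048000 labelled Hamiltonian cycles.
For each such Hamiltonian cycle H, let X_H = 1 if all 18 edges of H are present in G. Then P[X_H = 1] = p^{18} = (11/18)^{18} = 5559917313492231481/39346408075296537575424.
Summing the indicators: E[X] = Σ_H E[X_H] = 177843714048000 · p^{18} = 177843714048000 · 5559917313492231481/39346408075296537575424 = 82786473808235140223154875/3294258113514384.
Numerically: E[X] ≈ 2.5131e+10.

E[X] = 177843714048000 · (11/18)^{18} = 82786473808235140223154875/3294258113514384 ≈ 2.5131e+10.


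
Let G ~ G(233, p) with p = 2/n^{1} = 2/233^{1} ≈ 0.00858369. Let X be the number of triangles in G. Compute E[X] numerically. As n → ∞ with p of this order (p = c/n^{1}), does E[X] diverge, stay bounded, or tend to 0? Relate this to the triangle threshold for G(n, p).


Number of potential triangles: C(233, 3) = 2081156.
Each occurs with probability p³ ≈ (0.00858369)³ ≈ 6.32444214e-07.
By linearity: E[X] = C(233, 3)·p³ ≈ 2081156 · 6.32444214e-07 ≈ 1.316215.
Here α = 1, so p = 2/n is exactly at the triangle threshold p ~ 1/n. Asymptotically E[X] → c³/6 = 2³/6 = 4/3 ≈ 1.333333, a bounded constant. In this regime the triangle count is asymptotically Poisson(c³/6).

E[X] ≈ 1.316215; in regime p = Θ(1/n^{1}) E[X] stays bounded (at the triangle threshold p ~ 1/n).


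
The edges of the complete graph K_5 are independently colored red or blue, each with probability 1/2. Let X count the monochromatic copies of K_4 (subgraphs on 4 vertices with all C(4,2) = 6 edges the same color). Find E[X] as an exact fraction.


Let X = Σ_S X_S over the C(5, 4) = 5 subsets S of size 4, where X_S = 1 if the K_4 on S is monochromatic.
For a fixed S, the K_4 on S has C(4, 2) = 6 edges. P[all 6 edges red] = (1/2)^6, and likewise for blue, so P[monochromatic] = 2·(1/2)^6 = 2^{1 − 6} = 1/32.
Summing: E[X] = C(5, 4) · 2^{1 − 6} = 5 · 1/32 = 5/32.
Numerically: E[X] ≈ 0.156.

E[X] = C(5,4)·2^(1−C(4,2)) = 5/32 ≈ 0.156.


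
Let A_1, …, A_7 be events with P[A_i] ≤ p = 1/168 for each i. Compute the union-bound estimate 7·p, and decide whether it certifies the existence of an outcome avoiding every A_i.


Union bound: P[∪_{i=1}^{7} A_i] ≤ Σ_i P[A_i] ≤ 7·p = 7·(1/168) = 1/24.
Numerically: 1/24 ≈ 0.0416667.
Is 1/24 < 1? YES.
Since P[∪ A_i] ≤ 1/24 < 1, the complement has P[∩ A_i^c] ≥ 1 − 1/24 = 23/24 > 0, so some outcome avoids every A_i.

7·p = 1/24 ≈ 0.0416667; existence CERTIFIED by the union bound.


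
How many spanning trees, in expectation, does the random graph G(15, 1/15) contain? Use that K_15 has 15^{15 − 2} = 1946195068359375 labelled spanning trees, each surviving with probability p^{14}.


K_15 has 15^{15 − 2} = 1946195068359375 labelled spanning trees.
For each such spanning tree H, let X_H = 1 if all 14 edges of H are present in G. Then P[X_H = 1] = p^{14} = (1/15)^{14} = 1/29192926025390625.
By linearity: E[X] = Σ_H E[X_H] = 1946195068359375 · p^{14} = 1946195068359375 · 1/29192926025390625 = 1/15.
Numerically: E[X] ≈ 0.0667.

E[X] = 1946195068359375 · (1/15)^{14} = 1/15 ≈ 0.0667.


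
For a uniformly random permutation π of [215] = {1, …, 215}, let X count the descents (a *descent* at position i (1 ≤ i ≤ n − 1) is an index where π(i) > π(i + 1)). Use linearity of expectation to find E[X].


Write X = Σ X_I over i = 1, …, 214, with X_I the indicator of one descent.
There are 214 indicators.
For each fixed i, the pair (π(i), π(i+1)) is a uniformly random ordered pair of distinct values from {1, …, 215}; by symmetry P[π(i) > π(i+1)] = 1/2.
By linearity: E[X] = 214 · (1/2) = (215 − 1) · (1/2) = 107 ≈ 107.000.

E[X] = 107 = 107.000.


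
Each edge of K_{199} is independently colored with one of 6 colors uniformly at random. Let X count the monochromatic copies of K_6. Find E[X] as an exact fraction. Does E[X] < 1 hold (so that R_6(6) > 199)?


E[X] = C(199, 6) · 6^{1 − 15} = 79936367511 · 6^{−14} = 79936367511/78364164096.
As a reduced fraction: E[X] = 26645455837/26121388032 ≈ 1.020063.
Is E[X] < 1? NO.
Since E[X] ≥ 1, the first-moment bound is inconclusive at n = 199; it does NOT by itself certify R_6(6) > 199.

E[X] = 26645455837/26121388032 ≈ 1.020063; E[X] ≥ 1; first-moment method inconclusive here.


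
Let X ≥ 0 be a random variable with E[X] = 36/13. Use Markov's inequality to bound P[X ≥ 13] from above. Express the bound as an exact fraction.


μ = E[X] = 36/13, a = 13.
Markov: P[X ≥ 13] ≤ μ/a = (36/13)/13 = 36/169.
Numerically: ≈ 0.21302.
(Since a = 13 > μ = 2.76923, the bound 36/169 is < 1 and informative.)

P[X ≥ 13] ≤ 36/169 ≈ 0.21302.


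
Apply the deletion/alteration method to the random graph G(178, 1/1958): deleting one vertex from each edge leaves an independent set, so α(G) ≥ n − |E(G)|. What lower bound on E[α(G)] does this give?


E[|E(G)|] = C(178, 2)·p = 15753 · (1/1958) = 177/22.
E[α(G)] ≥ n − E[|E(G)|] = 178 − 177/22 = 3739/22.
Numerically: ≈ 169.954545.
(This is only a lower bound; the true E[α(G)] may be larger.)

E[α(G)] ≥ 3739/22 ≈ 169.954545.


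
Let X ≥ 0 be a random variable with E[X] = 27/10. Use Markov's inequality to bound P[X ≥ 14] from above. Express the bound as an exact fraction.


μ = E[X] = 27/10, a = 14.
Markov: P[X ≥ 14] ≤ μ/a = (27/10)/14 = 27/140.
Numerically: ≈ 0.192857.
(Since a = 14 > μ = 2.700000, the bound 27/140 is < 1 and informative.)

P[X ≥ 14] ≤ 27/140 ≈ 0.192857.


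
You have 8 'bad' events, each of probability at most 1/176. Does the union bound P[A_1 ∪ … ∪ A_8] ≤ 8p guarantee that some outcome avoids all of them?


Union bound: P[∪_{i=1}^{8} A_i] ≤ Σ_i P[A_i] ≤ 8·p = 8·(1/176) = 1/22.
Numerically: 1/22 ≈ 0.04545.
Is 1/22 < 1? YES.
Since P[∪ A_i] ≤ 1/22 < 1, the complement has P[∩ A_i^c] ≥ 1 − 1/22 = 21/22 > 0, so some outcome avoids every A_i.

8·p = 1/22 ≈ 0.04545; existence CERTIFIED by the union bound.


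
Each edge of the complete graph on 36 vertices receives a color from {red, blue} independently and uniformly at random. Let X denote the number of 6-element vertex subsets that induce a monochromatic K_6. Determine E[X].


Let X = Σ_S X_S over the C(36, 6) = 1947792 subsets S of size 6, where X_S = 1 if the K_6 on S is monochromatic.
For a fixed S, the K_6 on S has C(6, 2) = 15 edges. P[all 15 edges red] = (1/2)^15, and likewise for blue, so P[monochromatic] = 2·(1/2)^15 = 2^{1 − 15} = 1/16384.
Summing: E[X] = C(36, 6) · 2^{1 − 15} = 1947792 · 1/16384 = 121737/1024.
Numerically: E[X] ≈ 118.883789.

E[X] = C(36,6)·2^(1−C(6,2)) = 121737/1024 ≈ 118.883789.


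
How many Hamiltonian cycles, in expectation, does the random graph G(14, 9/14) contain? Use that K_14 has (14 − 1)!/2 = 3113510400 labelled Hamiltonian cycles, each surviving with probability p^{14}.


K_14 has (14 − 1)!/2 = 3113510400 labelled Hamiltonian cycles.
For each such Hamiltonian cycle H, let X_H = 1 if all 14 edges of H are present in G. Then P[X_H = 1] = p^{14} = (9/14)^{14} = 22876792454961/11112006825558016.
Summing the indicators: E[X] = Σ_H E[X_H] = 3113510400 · p^{14} = 3113510400 · 22876792454961/11112006825558016 = 19873641525435994725/3100448333024.
Numerically: E[X] ≈ 6.40993e+06.

E[X] = 3113510400 · (9/14)^{14} = 19873641525435994725/3100448333024 ≈ 6.40993e+06.


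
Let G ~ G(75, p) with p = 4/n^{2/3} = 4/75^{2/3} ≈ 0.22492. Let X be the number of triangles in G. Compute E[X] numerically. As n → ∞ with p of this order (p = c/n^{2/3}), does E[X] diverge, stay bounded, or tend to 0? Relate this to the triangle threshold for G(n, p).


Number of potential triangles: C(75, 3) = 67525.
Each occurs with probability p³ ≈ (0.22492)³ ≈ 1.1377778e-02.
By linearity: E[X] = C(75, 3)·p³ ≈ 67525 · 1.1377778e-02 ≈ 768.28444.
Since α = 2/3 < 1, p = c/n^{2/3} ≫ 1/n is above the triangle threshold p ~ 1/n. Asymptotically E[X] ~ (c³/6)·n^{3(1−α)} = (4³/6)·n^{1} → ∞; triangles are abundant w.h.p.

E[X] ≈ 768.28444; in regime p = Θ(1/n^{2/3}) E[X] diverges (above the triangle threshold p ~ 1/n).


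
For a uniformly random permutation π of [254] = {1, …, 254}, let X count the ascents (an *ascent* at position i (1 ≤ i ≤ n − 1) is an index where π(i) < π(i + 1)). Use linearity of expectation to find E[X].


Write X = Σ X_I over i = 1, …, 253, with X_I the indicator of one ascent.
There are 253 indicators.
For each fixed i, the pair (π(i), π(i+1)) is a uniformly random ordered pair of distinct values from {1, …, 254}; by symmetry P[π(i) < π(i+1)] = 1/2.
By linearity: E[X] = 253 · (1/2) = (254 − 1) · (1/2) = 253/2 ≈ 126.500000.

E[X] = 253/2 = 126.500000.


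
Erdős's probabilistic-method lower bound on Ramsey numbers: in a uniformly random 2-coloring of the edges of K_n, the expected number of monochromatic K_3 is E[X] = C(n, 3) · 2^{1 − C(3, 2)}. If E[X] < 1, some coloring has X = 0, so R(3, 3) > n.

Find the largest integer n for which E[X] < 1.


We need C(n, 3) · 2^{1 − 3} < 1, i.e. C(n, 3) < 2^{3 − 1} = 4.
Check values of n near the boundary:
  n = 3: C(3, 3) = 1; 1 < 4? YES
  n = 4: C(4, 3) = 4; 4 < 4? NO
  n = 5: C(5, 3) = 10; 10 < 4? NO
  n = 6: C(6, 3) = 20; 20 < 4? NO
The largest n with C(n, 3) < 4 is n = 3 (where E[X] = 1/4 ≈ 0.250000). Hence R(3, 3) > 3, i.e. R(3, 3) ≥ 4.

Largest n = 3; hence R(3, 3) > 3.


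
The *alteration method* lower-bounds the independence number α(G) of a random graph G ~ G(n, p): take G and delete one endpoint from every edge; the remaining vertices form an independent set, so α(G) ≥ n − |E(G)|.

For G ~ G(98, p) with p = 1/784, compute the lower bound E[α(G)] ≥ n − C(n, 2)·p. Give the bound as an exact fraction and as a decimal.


E[|E(G)|] = C(98, 2)·p = 4753 · (1/784) = 97/16.
E[α(G)] ≥ n − E[|E(G)|] = 98 − 97/16 = 1471/16.
Numerically: ≈ 91.938.
(This is only a lower bound; the true E[α(G)] may be larger.)

E[α(G)] ≥ 1471/16 ≈ 91.938.


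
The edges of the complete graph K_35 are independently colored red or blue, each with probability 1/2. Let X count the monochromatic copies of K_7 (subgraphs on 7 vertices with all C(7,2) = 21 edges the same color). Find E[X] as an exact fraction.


Let X = Σ_S X_S over the C(35, 7) = 6724520 subsets S of size 7, where X_S = 1 if the K_7 on S is monochromatic.
For a fixed S, the K_7 on S has C(7, 2) = 21 edges. P[all 21 edges red] = (1/2)^21, and likewise for blue, so P[monochromatic] = 2·(1/2)^21 = 2^{1 − 21} = 1/1048576.
By linearity: E[X] = C(35, 7) · 2^{1 − 21} = 6724520 · 1/1048576 = 840565/131072.
Numerically: E[X] ≈ 6.41300.

E[X] = C(35,7)·2^(1−C(7,2)) = 840565/131072 ≈ 6.41300.


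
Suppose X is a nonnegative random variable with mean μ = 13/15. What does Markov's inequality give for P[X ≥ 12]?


μ = E[X] = 13/15, a = 12.
Markov: P[X ≥ 12] ≤ μ/a = (13/15)/12 = 13/180.
Numerically: ≈ 0.07222.
(Since a = 12 > μ = 0.86667, the bound 13/180 is < 1 and informative.)

P[X ≥ 12] ≤ 13/180 ≈ 0.07222.


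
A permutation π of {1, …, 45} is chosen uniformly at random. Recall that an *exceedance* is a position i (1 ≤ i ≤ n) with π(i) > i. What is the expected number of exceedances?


Write X = Σ_{i=1}^{45} X_i, where X_i = 1_{π(i) > i}.
For each fixed i, π(i) is uniform over {1, …, 45} (marginal of a uniform permutation), so P[π(i) > i] = (n − i)/n. Summing: Σ_{i=1}^{45} (n − i)/n = (0 + 1 + … + 44)/45 = 45(45 − 1)/(2·45) = (45 − 1)/2.
Hence E[X] = Σ_{i=1}^{45} (45 − i)/45 = 22 ≈ 22.0000.

E[X] = 22 = 22.0000.


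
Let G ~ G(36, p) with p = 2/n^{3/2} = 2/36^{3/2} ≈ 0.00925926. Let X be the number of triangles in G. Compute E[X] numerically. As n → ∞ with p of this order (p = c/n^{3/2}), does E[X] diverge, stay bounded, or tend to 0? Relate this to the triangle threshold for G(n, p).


Number of potential triangles: C(36, 3) = 7140.
Each occurs with probability p³ ≈ (0.00925926)³ ≈ 7.93832241e-07.
By linearity: E[X] = C(36, 3)·p³ ≈ 7140 · 7.93832241e-07 ≈ 0.005668.
Since α = 3/2 > 1, p = c/n^{3/2} = o(1/n) is below the triangle threshold p ~ 1/n. Asymptotically E[X] ~ (c³/6)·n^{3(1−α)} = (2³/6)·n^{-1.5} → 0, so by Markov's inequality G has no triangles w.h.p.

E[X] ≈ 0.005668; in regime p = Θ(1/n^{3/2}) E[X] tends to 0 (below the triangle threshold p ~ 1/n).


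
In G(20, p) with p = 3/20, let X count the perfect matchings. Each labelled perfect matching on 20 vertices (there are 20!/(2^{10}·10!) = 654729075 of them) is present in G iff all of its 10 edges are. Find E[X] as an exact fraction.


K_20 has 20!/(2^{10}·10!) = 654729075 labelled perfect matchings.
For each such perfect matching H, let X_H = 1 if all 10 edges of H are present in G. Then P[X_H = 1] = p^{10} = (3/20)^{10} = 59049/10240000000000.
Summing the indicators: E[X] = Σ_H E[X_H] = 654729075 · p^{10} = 654729075 · 59049/10240000000000 = 1546443885987/409600000000.
Numerically: E[X] ≈ 3.7755.

E[X] = 654729075 · (3/20)^{10} = 1546443885987/409600000000 ≈ 3.7755.


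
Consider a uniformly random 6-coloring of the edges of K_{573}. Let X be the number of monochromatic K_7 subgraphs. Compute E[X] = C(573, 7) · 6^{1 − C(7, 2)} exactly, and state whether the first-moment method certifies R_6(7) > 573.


E[X] = C(573, 7) · 6^{1 − 21} = 3878597732564412 · 6^{−20} = 3878597732564412/3656158440062976.
As a reduced fraction: E[X] = 11970980656063/11284439629824 ≈ 1.06084.
Is E[X] < 1? NO.
Since E[X] ≥ 1, the first-moment bound is inconclusive at n = 573; it does NOT by itself certify R_6(7) > 573.

E[X] = 11970980656063/11284439629824 ≈ 1.06084; E[X] ≥ 1; first-moment method inconclusive here.


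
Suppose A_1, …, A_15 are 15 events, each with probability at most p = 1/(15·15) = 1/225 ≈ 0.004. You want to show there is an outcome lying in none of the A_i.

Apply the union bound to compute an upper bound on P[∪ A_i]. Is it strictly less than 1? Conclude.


Union bound: P[∪_{i=1}^{15} A_i] ≤ Σ_i P[A_i] ≤ 15·p = 15·(1/225) = 1/15.
Numerically: 1/15 ≈ 0.067.
Is 1/15 < 1? YES.
Since P[∪ A_i] ≤ 1/15 < 1, the complement has P[∩ A_i^c] ≥ 1 − 1/15 = 14/15 > 0, so some outcome avoids every A_i.

15·p = 1/15 ≈ 0.067; existence CERTIFIED by the union bound.


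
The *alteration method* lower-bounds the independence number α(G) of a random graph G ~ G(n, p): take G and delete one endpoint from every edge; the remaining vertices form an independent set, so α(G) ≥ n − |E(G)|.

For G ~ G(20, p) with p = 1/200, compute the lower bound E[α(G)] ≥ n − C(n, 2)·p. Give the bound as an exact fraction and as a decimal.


E[|E(G)|] = C(20, 2)·p = 190 · (1/200) = 19/20.
E[α(G)] ≥ n − E[|E(G)|] = 20 − 19/20 = 381/20.
Numerically: ≈ 19.050000.
(This is only a lower bound; the true E[α(G)] may be larger.)

E[α(G)] ≥ 381/20 ≈ 19.050000.


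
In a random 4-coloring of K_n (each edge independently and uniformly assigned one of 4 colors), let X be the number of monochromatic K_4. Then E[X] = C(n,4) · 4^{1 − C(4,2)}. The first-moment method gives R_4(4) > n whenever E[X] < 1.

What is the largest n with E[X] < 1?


We need C(n, 4) · 4^{1 − 6} < 1, i.e. C(n, 4) < 4^{6 − 1} = 1024.
Check values of n near the boundary:
  n = 9: C(9, 4) = 126; 126 < 1024? YES
  n = 10: C(10, 4) = 210; 210 < 1024? YES
  n = 11: C(11, 4) = 330; 330 < 1024? YES
  n = 12: C(12, 4) = 495; 495 < 1024? YES
  n = 13: C(13, 4) = 715; 715 < 1024? YES
  n = 14: C(14, 4) = 1001; 1001 < 1024? YES
  n = 15: C(15, 4) = 1365; 1365 < 1024? NO
  n = 16: C(16, 4) = 1820; 1820 < 1024? NO
  n = 17: C(17, 4) = 2380; 2380 < 1024? NO
The largest n with C(n, 4) < 1024 is n = 14 (where E[X] = 1001/1024 ≈ 0.9775391). Hence R_4(4) > 14, i.e. R_4(4) ≥ 15.

Largest n = 14; hence R_4(4) > 14.


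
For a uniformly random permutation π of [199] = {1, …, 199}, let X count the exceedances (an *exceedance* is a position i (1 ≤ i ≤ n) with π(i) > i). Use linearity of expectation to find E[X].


Write X = Σ_{i=1}^{199} X_i, where X_i = 1_{π(i) > i}.
For each fixed i, π(i) is uniform over {1, …, 199} (marginal of a uniform permutation), so P[π(i) > i] = (n − i)/n. Summing: Σ_{i=1}^{199} (n − i)/n = (0 + 1 + … + 198)/199 = 199(199 − 1)/(2·199) = (199 − 1)/2.
Hence E[X] = Σ_{i=1}^{199} (199 − i)/199 = 99 ≈ 99.000000.

E[X] = 99 = 99.000000.


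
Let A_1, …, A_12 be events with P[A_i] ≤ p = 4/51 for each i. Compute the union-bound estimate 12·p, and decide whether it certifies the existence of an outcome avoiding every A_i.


Union bound: P[∪_{i=1}^{12} A_i] ≤ Σ_i P[A_i] ≤ 12·p = 12·(4/51) = 16/17.
Numerically: 16/17 ≈ 0.9412.
Is 16/17 < 1? YES.
Since P[∪ A_i] ≤ 16/17 < 1, the complement has P[∩ A_i^c] ≥ 1 − 16/17 = 1/17 > 0, so some outcome avoids every A_i.

12·p = 16/17 ≈ 0.9412; existence CERTIFIED by the union bound.


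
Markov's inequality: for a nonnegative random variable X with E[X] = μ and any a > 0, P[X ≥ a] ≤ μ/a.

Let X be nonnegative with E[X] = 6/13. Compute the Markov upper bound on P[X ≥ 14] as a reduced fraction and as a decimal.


μ = E[X] = 6/13, a = 14.
Markov: P[X ≥ 14] ≤ μ/a = (6/13)/14 = 3/91.
Numerically: ≈ 0.033.
(Since a = 14 > μ = 0.462, the bound 3/91 is < 1 and informative.)

P[X ≥ 14] ≤ 3/91 ≈ 0.033.


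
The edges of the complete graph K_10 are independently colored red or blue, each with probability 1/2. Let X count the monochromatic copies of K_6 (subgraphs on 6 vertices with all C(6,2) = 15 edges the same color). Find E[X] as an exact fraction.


Let X = Σ_S X_S over the C(10, 6) = 210 subsets S of size 6, where X_S = 1 if the K_6 on S is monochromatic.
For a fixed S, the K_6 on S has C(6, 2) = 15 edges. P[all 15 edges red] = (1/2)^15, and likewise for blue, so P[monochromatic] = 2·(1/2)^15 = 2^{1 − 15} = 1/16384.
Summing: E[X] = C(10, 6) · 2^{1 − 15} = 210 · 1/16384 = 105/8192.
Numerically: E[X] ≈ 0.012817.

E[X] = C(10,6)·2^(1−C(6,2)) = 105/8192 ≈ 0.012817.


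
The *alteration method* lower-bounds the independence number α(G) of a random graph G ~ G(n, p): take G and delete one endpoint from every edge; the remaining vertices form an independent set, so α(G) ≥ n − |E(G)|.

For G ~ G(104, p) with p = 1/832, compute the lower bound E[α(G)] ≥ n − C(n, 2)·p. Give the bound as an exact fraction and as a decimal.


E[|E(G)|] = C(104, 2)·p = 5356 · (1/832) = 103/16.
E[α(G)] ≥ n − E[|E(G)|] = 104 − 103/16 = 1561/16.
Numerically: ≈ 97.56250.
(This is only a lower bound; the true E[α(G)] may be larger.)

E[α(G)] ≥ 1561/16 ≈ 97.56250.


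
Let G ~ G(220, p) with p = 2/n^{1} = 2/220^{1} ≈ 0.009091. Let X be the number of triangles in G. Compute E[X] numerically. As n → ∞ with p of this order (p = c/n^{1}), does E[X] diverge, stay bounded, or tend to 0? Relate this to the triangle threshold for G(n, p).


Number of potential triangles: C(220, 3) = 1750540.
Each occurs with probability p³ ≈ (0.009091)³ ≈ 7.513148e-07.
By linearity: E[X] = C(220, 3)·p³ ≈ 1750540 · 7.513148e-07 ≈ 1.3152.
Here α = 1, so p = 2/n is exactly at the triangle threshold p ~ 1/n. Asymptotically E[X] → c³/6 = 2³/6 = 4/3 ≈ 1.3333, a bounded constant. In this regime the triangle count is asymptotically Poisson(c³/6).

E[X] ≈ 1.3152; in regime p = Θ(1/n^{1}) E[X] stays bounded (at the triangle threshold p ~ 1/n).


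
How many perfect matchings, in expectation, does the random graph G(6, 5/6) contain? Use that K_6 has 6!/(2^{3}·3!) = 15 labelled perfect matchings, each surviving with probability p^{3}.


K_6 has 6!/(2^{3}·3!) = 15 labelled perfect matchings.
For each such perfect matching H, let X_H = 1 if all 3 edges of H are present in G. Then P[X_H = 1] = p^{3} = (5/6)^{3} = 125/216.
Summing the indicators: E[X] = Σ_H E[X_H] = 15 · p^{3} = 15 · 125/216 = 625/72.
Numerically: E[X] ≈ 8.68.

E[X] = 15 · (5/6)^{3} = 625/72 ≈ 8.68.


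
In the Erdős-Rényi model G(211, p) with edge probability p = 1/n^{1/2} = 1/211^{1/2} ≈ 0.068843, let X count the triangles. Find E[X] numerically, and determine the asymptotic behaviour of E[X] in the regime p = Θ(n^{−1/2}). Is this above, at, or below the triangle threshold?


Number of potential triangles: C(211, 3) = 1543465.
Each occurs with probability p³ ≈ (0.068843)³ ≈ 3.2626938e-04.
By linearity: E[X] = C(211, 3)·p³ ≈ 1543465 · 3.2626938e-04 ≈ 503.58537.
Since α = 1/2 < 1, p = c/n^{1/2} ≫ 1/n is above the triangle threshold p ~ 1/n. Asymptotically E[X] ~ (c³/6)·n^{3(1−α)} = (1³/6)·n^{1.5} → ∞; triangles are abundant w.h.p.

E[X] ≈ 503.58537; in regime p = Θ(1/n^{1/2}) E[X] diverges (above the triangle threshold p ~ 1/n).


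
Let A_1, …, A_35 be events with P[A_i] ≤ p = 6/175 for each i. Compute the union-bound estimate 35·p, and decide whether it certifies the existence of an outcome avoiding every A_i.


Union bound: P[∪_{i=1}^{35} A_i] ≤ Σ_i P[A_i] ≤ 35·p = 35·(6/175) = 6/5.
Numerically: 6/5 ≈ 1.200.
Is 6/5 < 1? NO.
Since the bound 6/5 is ≥ 1, the union bound is uninformative here; it does NOT by itself certify existence.

35·p = 6/5 ≈ 1.200; existence NOT certified by the union bound.


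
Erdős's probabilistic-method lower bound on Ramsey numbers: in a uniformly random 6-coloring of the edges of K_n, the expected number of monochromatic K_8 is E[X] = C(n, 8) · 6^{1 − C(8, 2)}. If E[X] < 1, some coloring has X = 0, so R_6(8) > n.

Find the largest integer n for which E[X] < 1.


We need C(n, 8) · 6^{1 − 28} < 1, i.e. C(n, 8) < 6^{28 − 1} = 1023490369077469249536.
Check values of n near the boundary:
  n = 1590: C(1590, 8) = 995397314198933813310; 995397314198933813310 < 1023490369077469249536? YES
  n = 1591: C(1591, 8) = 1000427749141189953870; 1000427749141189953870 < 1023490369077469249536? YES
  n = 1592: C(1592, 8) = 1005480414540892933435; 1005480414540892933435 < 1023490369077469249536? YES
  n = 1593: C(1593, 8) = 1010555394551193970323; 1010555394551193970323 < 1023490369077469249536? YES
  n = 1594: C(1594, 8) = 1015652773590544255167; 1015652773590544255167 < 1023490369077469249536? YES
  n = 1595: C(1595, 8) = 1020772636343363633895; 1020772636343363633895 < 1023490369077469249536? YES
  n = 1596: C(1596, 8) = 1025915067760710553965; 1025915067760710553965 < 1023490369077469249536? NO
  n = 1597: C(1597, 8) = 1031080153060953275445; 1031080153060953275445 < 1023490369077469249536? NO
  n = 1598: C(1598, 8) = 1036267977730442348529; 1036267977730442348529 < 1023490369077469249536? NO
The largest n with C(n, 8) < 1023490369077469249536 is n = 1595 (where E[X] = 113419181815929292655/113721152119718805504 ≈ 0.9973446). Hence R_6(8) > 1595, i.e. R_6(8) ≥ 1596.

Largest n = 1595; hence R_6(8) > 1595.


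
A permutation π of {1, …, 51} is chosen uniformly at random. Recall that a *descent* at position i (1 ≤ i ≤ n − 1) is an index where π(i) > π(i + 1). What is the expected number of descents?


Write X = Σ X_I over i = 1, …, 50, with X_I the indicator of one descent.
There are 50 indicators.
For each fixed i, the pair (π(i), π(i+1)) is a uniformly random ordered pair of distinct values from {1, …, 51}; by symmetry P[π(i) > π(i+1)] = 1/2.
By linearity: E[X] = 50 · (1/2) = (51 − 1) · (1/2) = 25 ≈ 25.000.

E[X] = 25 = 25.000.


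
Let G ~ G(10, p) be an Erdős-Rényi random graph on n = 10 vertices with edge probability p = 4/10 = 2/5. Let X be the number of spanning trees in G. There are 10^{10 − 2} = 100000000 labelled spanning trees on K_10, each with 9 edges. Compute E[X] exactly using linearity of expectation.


K_10 has 10^{10 − 2} = 100000000 labelled spanning trees.
For each such spanning tree H, let X_H = 1 if all 9 edges of H are present in G. Then P[X_H = 1] = p^{9} = (2/5)^{9} = 512/1953125.
Summing the indicators: E[X] = Σ_H E[X_H] = 100000000 · p^{9} = 100000000 · 512/1953125 = 131072/5.
Numerically: E[X] ≈ 26214.4.

E[X] = 100000000 · (2/5)^{9} = 131072/5 ≈ 26214.4.


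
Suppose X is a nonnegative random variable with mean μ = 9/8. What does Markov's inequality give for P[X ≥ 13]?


μ = E[X] = 9/8, a = 13.
Markov: P[X ≥ 13] ≤ μ/a = (9/8)/13 = 9/104.
Numerically: ≈ 0.0865.
(Since a = 13 > μ = 1.1250, the bound 9/104 is < 1 and informative.)

P[X ≥ 13] ≤ 9/104 ≈ 0.0865.


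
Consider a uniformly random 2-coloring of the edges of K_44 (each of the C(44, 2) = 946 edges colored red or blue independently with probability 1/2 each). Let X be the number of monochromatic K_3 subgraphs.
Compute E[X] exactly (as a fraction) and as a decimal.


Let X = Σ_S X_S over the C(44, 3) = 13244 subsets S of size 3, where X_S = 1 if the K_3 on S is monochromatic.
For a fixed S, the K_3 on S has C(3, 2) = 3 edges. P[all 3 edges red] = (1/2)^3, and likewise for blue, so P[monochromatic] = 2·(1/2)^3 = 2^{1 − 3} = 1/4.
By linearity: E[X] = C(44, 3) · 2^{1 − 3} = 13244 · 1/4 = 3311.
Numerically: E[X] ≈ 3311.0000.

E[X] = C(44,3)·2^(1−C(3,2)) = 3311 ≈ 3311.0000.


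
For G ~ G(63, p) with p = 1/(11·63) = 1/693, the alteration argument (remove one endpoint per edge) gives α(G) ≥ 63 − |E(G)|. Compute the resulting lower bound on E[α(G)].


E[|E(G)|] = C(63, 2)·p = 1953 · (1/693) = 31/11.
E[α(G)] ≥ n − E[|E(G)|] = 63 − 31/11 = 662/11.
Numerically: ≈ 60.18182.
(This is only a lower bound; the true E[α(G)] may be larger.)

E[α(G)] ≥ 662/11 ≈ 60.18182.


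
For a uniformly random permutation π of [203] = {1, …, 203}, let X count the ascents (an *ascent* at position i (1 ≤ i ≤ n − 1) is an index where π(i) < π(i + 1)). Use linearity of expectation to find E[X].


Write X = Σ X_I over i = 1, …, 202, with X_I the indicator of one ascent.
There are 202 indicators.
For each fixed i, the pair (π(i), π(i+1)) is a uniformly random ordered pair of distinct values from {1, …, 203}; by symmetry P[π(i) < π(i+1)] = 1/2.
By linearity: E[X] = 202 · (1/2) = (203 − 1) · (1/2) = 101 ≈ 101.0000.

E[X] = 101 = 101.0000.


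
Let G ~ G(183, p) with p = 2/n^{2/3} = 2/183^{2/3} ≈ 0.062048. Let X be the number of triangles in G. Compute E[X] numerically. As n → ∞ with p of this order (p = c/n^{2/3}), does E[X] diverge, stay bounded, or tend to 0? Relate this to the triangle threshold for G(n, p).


Number of potential triangles: C(183, 3) = 1004731.
Each occurs with probability p³ ≈ (0.062048)³ ≈ 2.3888441e-04.
By linearity: E[X] = C(183, 3)·p³ ≈ 1004731 · 2.3888441e-04 ≈ 240.01457.
Since α = 2/3 < 1, p = c/n^{2/3} ≫ 1/n is above the triangle threshold p ~ 1/n. Asymptotically E[X] ~ (c³/6)·n^{3(1−α)} = (2³/6)·n^{1} → ∞; triangles are abundant w.h.p.

E[X] ≈ 240.01457; in regime p = Θ(1/n^{2/3}) E[X] diverges (above the triangle threshold p ~ 1/n).


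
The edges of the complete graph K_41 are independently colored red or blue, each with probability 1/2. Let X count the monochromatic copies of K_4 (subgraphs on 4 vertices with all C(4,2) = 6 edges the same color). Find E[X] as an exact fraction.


Let X = Σ_S X_S over the C(41, 4) = 101270 subsets S of size 4, where X_S = 1 if the K_4 on S is monochromatic.
For a fixed S, the K_4 on S has C(4, 2) = 6 edges. P[all 6 edges red] = (1/2)^6, and likewise for blue, so P[monochromatic] = 2·(1/2)^6 = 2^{1 − 6} = 1/32.
By linearity of expectation: E[X] = C(41, 4) · 2^{1 − 6} = 101270 · 1/32 = 50635/16.
Numerically: E[X] ≈ 3164.688.

E[X] = C(41,4)·2^(1−C(4,2)) = 50635/16 ≈ 3164.688.
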